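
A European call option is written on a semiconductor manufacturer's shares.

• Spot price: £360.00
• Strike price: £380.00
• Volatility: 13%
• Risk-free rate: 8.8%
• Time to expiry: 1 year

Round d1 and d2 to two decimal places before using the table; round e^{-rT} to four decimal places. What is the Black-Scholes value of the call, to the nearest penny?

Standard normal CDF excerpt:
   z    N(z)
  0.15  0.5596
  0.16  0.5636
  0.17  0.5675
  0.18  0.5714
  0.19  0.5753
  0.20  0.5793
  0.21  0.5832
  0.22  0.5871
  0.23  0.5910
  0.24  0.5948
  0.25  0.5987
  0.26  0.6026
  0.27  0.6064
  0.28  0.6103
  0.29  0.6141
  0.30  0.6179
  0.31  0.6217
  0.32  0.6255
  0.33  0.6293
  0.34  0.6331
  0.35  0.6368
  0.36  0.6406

σ√T = 0.13 × 1.0000 = 0.1300
ln(S/K) + (r + σ²/2)T = ln(360/380) + (0.088 + 0.13²/2)·1 = -0.0541 + 0.0964 = 0.0424
d₁ = 0.0424 / 0.1300 = 0.3260 ⇒ 0.33
d₂ = d₁ − σ√T = 0.3260 − 0.1300 = 0.1960 ⇒ 0.20
exp(−rT) = exp(−0.088·1) = 0.9158
N(d₁) = N(0.33) = 0.6293;  N(d₂) = N(0.20) = 0.5793
C = 360·0.6293 − 380·0.9158·0.5793 = 226.5480 − 201.5987 = 24.9493

£24.95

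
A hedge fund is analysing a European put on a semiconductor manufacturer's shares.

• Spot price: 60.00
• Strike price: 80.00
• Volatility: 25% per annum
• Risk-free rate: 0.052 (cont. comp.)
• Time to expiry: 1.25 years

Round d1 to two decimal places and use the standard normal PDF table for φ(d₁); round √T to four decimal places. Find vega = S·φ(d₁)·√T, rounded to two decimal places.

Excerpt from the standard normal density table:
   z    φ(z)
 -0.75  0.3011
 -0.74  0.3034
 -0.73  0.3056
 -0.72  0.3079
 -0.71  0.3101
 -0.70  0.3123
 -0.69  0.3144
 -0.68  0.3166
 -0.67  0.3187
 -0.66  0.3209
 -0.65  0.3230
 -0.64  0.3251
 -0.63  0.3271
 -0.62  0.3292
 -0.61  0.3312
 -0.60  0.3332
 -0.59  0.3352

σ√T = 0.25 × 1.1180 = 0.2795
ln(S/K) + (r + σ²/2)T = ln(60/80) + (0.052 + 0.25²/2)·1.25 = -0.2877 + 0.1041 = -0.1836
d₁ = -0.1836 / 0.2795 = -0.6569 ⇒ -0.66
√T = √1.25 = 1.1180
φ(d₁) = φ(-0.66) = 0.3209
vega = S·φ(d₁)·√T = 60·0.3209·1.1180 = 21.5260
(Vega is the same for a European call and put with the same parameters.)

21.53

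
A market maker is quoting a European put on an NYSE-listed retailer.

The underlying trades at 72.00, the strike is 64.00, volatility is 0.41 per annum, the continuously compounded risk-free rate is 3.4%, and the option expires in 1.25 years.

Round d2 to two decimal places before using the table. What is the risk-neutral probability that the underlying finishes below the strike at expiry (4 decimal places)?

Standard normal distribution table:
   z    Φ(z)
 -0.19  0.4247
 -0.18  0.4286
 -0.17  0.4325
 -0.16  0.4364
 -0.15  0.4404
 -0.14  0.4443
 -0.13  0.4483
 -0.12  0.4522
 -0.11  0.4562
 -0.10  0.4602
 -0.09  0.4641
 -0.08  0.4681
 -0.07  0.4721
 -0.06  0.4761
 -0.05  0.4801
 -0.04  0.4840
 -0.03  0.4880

T = 1.25;  σ√T = 0.4584
d₁ = [ln(72/64) + (0.034 + ½·0.41²)·1.25] / (σ√T) = (0.1178 + 0.1476) / 0.4584 = 0.5789 which rounds to 0.58
d₂ = 0.5789 − 0.4584 = 0.1205 which rounds to 0.12
Pr(exercise) under Q = N(−d₂) = N(-0.12) = 0.4522

0.4522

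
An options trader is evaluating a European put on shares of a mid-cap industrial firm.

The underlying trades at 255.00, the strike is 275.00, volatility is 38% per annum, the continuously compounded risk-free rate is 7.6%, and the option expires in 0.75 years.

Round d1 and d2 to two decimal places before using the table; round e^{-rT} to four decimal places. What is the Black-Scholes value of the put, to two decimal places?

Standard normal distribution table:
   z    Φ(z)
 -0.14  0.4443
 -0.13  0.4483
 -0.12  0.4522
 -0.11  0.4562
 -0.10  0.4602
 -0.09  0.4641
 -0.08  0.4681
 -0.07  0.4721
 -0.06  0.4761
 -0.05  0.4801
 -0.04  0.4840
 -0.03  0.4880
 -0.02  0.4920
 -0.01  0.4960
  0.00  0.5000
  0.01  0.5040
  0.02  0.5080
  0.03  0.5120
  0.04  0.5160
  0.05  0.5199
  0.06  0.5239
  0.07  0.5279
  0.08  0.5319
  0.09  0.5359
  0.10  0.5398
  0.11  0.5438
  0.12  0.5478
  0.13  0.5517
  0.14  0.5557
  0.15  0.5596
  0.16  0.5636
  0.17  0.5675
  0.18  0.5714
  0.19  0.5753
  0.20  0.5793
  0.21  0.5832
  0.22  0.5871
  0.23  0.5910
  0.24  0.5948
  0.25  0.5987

36.18

σ√T = 0.38·√0.75 = 0.3291
d₁ = [ln(255/275) + (0.076 + ½·0.38²)·0.75] / (σ√T) = (-0.0755 + 0.1111) / 0.3291 = 0.1083 ≈ 0.11
d₂ = 0.1083 − 0.3291 = -0.2208 ≈ -0.22
e^(−rT) = e^(−0.076·0.75) = 0.9446
N(−d₂) = N(0.22) = 0.5871;  N(−d₁) = N(-0.11) = 0.4562
P = 275·0.9446·0.5871 − 255·0.4562 = 152.5080 − 116.3310 = 36.1770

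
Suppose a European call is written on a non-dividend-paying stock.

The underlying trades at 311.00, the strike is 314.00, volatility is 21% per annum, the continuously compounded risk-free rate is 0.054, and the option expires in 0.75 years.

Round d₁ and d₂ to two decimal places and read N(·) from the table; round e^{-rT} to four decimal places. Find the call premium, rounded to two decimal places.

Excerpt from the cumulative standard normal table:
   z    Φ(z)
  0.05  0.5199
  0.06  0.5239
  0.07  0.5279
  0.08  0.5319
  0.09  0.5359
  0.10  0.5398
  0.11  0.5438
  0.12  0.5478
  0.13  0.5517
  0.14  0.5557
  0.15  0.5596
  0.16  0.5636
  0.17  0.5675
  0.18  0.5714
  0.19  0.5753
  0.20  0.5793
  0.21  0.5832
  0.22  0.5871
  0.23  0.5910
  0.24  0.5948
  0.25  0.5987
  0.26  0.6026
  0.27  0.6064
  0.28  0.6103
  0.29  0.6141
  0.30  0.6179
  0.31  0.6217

σ√T = 0.21·√0.75 = 0.1819
d₁ = [ln(311/314) + (0.054 + 0.21²/2)·0.75] / 0.1819 = [-0.0096 + 0.0570] / 0.1819 = 0.2608 ≈ 0.26
d₂ = d₁ − σ√T = 0.2608 − 0.1819 = 0.0790 ≈ 0.08
exp(−rT) = exp(−0.054·0.75) = 0.9603
C = 311·N(0.26) − 314·0.9603·N(0.08) = 311·0.6026 − 314·0.9603·0.5319 = 187.4086 − 160.3860 = 27.0226

27.02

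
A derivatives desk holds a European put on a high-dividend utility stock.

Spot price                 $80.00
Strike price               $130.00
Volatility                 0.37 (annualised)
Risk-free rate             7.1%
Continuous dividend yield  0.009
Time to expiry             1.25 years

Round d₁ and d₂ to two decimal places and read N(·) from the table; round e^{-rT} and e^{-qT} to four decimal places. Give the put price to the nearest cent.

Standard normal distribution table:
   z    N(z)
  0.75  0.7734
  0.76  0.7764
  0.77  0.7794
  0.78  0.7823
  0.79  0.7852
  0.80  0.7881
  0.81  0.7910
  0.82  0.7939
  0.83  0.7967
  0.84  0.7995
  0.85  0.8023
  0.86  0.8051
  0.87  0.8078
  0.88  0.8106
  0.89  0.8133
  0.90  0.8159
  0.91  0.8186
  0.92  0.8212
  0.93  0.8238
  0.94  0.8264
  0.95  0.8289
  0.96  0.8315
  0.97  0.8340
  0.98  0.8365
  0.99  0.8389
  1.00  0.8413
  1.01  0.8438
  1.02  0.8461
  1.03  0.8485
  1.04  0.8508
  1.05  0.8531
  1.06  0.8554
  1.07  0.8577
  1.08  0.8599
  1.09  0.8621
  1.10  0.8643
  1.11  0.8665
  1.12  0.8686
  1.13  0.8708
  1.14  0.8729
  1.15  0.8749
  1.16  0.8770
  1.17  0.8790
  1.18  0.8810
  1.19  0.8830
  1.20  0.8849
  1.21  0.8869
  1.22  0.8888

σ√T = 0.37 × 1.1180 = 0.4137
d₁ = [ln(80/130) + (0.071 − 0.009 + 0.37²/2)·1.25] / 0.4137 = [-0.4855 + 0.1631] / 0.4137 = -0.7795 which rounds to -0.78
d₂ = d₁ − σ√T = -0.7795 − 0.4137 = -1.1931 which rounds to -1.19
exp(−qT) = exp(−0.009·1.25) = 0.9888;  exp(−rT) = exp(−0.071·1.25) = 0.9151
N(−d₂) = N(1.19) = 0.8830;  N(−d₁) = N(0.78) = 0.7823
P = 130·0.9151·0.8830 − 80·0.9888·0.7823 = 105.0443 − 61.8831 = 43.1613

$43.16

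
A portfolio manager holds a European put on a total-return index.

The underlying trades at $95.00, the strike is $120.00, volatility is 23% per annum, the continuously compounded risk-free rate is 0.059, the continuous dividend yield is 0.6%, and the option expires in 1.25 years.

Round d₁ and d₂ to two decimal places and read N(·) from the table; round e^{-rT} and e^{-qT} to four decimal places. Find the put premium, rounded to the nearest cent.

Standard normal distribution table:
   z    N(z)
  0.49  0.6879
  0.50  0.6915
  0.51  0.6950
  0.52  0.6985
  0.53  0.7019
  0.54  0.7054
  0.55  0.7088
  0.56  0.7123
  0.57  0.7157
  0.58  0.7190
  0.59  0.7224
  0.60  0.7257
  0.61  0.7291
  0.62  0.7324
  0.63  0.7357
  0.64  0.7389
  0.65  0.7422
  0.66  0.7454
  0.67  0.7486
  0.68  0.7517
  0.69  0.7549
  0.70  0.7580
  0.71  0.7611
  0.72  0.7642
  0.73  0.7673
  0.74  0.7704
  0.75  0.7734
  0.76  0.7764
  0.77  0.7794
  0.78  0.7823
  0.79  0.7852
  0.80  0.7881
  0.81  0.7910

T = 1.25;  σ√T = 0.2571
d₁ = [ln(95/120) + (0.059 − 0.006 + ½·0.23²)·1.25] / (σ√T) = (-0.2336 + 0.0993) / 0.2571 = -0.5223 ⇒ -0.52
d₂ = -0.5223 − 0.2571 = -0.7794 ⇒ -0.78
e^(−qT) = e^(−0.006·1.25) = 0.9925;  e^(−rT) = e^(−0.059·1.25) = 0.9289
N(−d₂) = N(0.78) = 0.7823;  N(−d₁) = N(0.52) = 0.6985
P = 120·0.9289·0.7823 − 95·0.9925·0.6985 = 87.2014 − 65.8598 = 21.3416

$21.34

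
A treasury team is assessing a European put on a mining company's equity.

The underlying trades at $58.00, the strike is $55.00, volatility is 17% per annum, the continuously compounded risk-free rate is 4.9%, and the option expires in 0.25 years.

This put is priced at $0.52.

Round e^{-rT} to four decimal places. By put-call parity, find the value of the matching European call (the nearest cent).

$4.19

e^(−rT) = e^(−0.049·0.25) = 0.9878
Put-call parity: C − P = S − K·e^(−rT) = 58 − 55·0.9878 = 58 − 54.3290 = 3.6710
C = P + (C − P) = 0.52 + (3.6710) = 4.1910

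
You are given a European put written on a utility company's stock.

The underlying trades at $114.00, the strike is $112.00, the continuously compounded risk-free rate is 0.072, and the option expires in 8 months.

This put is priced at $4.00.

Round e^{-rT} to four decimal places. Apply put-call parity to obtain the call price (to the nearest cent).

$11.25

e^(−rT) = e^(−0.072·0.6667) = 0.9531
Put-call parity: C − P = S − K·e^(−rT) = 114 − 112·0.9531 = 114 − 106.7472 = 7.2528
C = P + (C − P) = 4.00 + (7.2528) = 11.2528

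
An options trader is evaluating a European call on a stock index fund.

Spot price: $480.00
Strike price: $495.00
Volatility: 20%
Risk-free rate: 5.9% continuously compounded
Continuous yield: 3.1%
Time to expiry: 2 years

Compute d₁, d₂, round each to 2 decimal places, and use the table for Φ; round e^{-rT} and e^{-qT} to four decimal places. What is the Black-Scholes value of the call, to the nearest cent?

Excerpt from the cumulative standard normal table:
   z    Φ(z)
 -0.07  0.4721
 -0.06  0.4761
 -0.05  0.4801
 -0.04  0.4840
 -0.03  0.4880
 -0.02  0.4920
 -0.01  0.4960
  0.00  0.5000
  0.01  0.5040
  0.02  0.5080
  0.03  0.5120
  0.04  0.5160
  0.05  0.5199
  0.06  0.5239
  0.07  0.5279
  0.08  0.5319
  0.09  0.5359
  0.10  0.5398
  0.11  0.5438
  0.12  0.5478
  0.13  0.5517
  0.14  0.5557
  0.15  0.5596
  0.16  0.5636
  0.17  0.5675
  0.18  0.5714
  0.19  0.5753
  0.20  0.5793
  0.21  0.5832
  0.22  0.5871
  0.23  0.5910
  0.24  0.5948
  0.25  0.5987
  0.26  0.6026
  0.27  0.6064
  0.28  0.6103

$55.43

T = 2;  σ√T = 0.2828
d₁ = [ln(480/495) + (0.059 − 0.031 + 0.2²/2)·2] / 0.2828 = [-0.0308 + 0.0960] / 0.2828 = 0.2306 ≈ 0.23
d₂ = d₁ − σ√T = 0.2306 − 0.2828 = -0.0522 ≈ -0.05
e^(−qT) = e^(−0.031·2) = 0.9399;  e^(−rT) = e^(−0.059·2) = 0.8887
N(d₁) = N(0.23) = 0.5910;  N(d₂) = N(-0.05) = 0.4801
C = 480·0.9399·0.5910 − 495·0.8887·0.4801 = 266.6308 − 211.1991 = 55.4317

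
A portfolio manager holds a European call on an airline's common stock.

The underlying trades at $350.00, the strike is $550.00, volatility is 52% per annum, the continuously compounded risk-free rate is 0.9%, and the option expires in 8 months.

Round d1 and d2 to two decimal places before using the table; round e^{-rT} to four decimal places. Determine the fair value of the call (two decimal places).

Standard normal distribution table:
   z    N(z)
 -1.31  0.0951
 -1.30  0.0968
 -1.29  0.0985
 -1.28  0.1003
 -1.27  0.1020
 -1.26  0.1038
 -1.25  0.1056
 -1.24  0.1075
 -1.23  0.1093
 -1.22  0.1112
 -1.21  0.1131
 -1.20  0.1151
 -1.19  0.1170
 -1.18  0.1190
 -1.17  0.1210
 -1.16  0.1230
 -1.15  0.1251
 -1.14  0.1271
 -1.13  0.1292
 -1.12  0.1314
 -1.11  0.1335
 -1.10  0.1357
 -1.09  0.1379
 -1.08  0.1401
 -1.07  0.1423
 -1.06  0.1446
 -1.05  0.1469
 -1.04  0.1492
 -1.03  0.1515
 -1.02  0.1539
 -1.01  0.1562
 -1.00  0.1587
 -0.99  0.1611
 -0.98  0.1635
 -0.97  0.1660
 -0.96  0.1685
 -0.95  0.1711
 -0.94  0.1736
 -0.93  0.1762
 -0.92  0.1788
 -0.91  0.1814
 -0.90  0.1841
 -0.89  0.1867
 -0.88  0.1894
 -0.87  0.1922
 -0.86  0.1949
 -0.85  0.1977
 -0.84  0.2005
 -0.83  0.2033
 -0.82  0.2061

$13.43

σ√T = 0.52 × 0.8165 = 0.4246
d₁ = [ln(350/550) + (0.009 + 0.52²/2)·0.6667] / 0.4246 = [-0.4520 + 0.0961] / 0.4246 = -0.8381 ⇒ -0.84
d₂ = d₁ − σ√T = -0.8381 − 0.4246 = -1.2627 ⇒ -1.26
exp(−rT) = exp(−0.009·0.6667) = 0.9940
N(d₁) = N(-0.84) = 0.2005;  N(d₂) = N(-1.26) = 0.1038
C = 350·0.2005 − 550·0.9940·0.1038 = 70.1750 − 56.7475 = 13.4275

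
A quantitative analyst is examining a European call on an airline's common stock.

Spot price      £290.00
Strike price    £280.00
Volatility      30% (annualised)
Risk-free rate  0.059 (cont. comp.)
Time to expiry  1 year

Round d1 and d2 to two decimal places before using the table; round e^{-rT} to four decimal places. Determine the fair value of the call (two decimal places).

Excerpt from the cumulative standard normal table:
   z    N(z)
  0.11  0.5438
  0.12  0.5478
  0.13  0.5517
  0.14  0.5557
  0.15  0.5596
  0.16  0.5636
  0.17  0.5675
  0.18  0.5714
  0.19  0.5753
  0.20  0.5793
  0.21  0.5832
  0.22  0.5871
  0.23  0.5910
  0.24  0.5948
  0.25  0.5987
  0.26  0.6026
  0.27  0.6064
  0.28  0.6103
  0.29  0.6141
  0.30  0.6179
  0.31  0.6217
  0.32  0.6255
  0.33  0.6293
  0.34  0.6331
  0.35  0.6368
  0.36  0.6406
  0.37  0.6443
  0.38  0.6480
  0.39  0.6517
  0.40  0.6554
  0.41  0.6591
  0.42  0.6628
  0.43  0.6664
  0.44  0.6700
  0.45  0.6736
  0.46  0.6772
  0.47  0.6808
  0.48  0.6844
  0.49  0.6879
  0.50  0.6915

σ√T = 0.3 × 1.0000 = 0.3000
d₁ = [ln(290/280) + (0.059 + 0.3²/2)·1] / 0.3000 = [0.0351 + 0.1040] / 0.3000 = 0.4636 which rounds to 0.46
d₂ = d₁ − σ√T = 0.4636 − 0.3000 = 0.1636 which rounds to 0.16
e^(−rT) = e^(−0.059·1) = 0.9427
C = 290·N(0.46) − 280·0.9427·N(0.16) = 290·0.6772 − 280·0.9427·0.5636 = 196.3880 − 148.7656 = 47.6224

£47.62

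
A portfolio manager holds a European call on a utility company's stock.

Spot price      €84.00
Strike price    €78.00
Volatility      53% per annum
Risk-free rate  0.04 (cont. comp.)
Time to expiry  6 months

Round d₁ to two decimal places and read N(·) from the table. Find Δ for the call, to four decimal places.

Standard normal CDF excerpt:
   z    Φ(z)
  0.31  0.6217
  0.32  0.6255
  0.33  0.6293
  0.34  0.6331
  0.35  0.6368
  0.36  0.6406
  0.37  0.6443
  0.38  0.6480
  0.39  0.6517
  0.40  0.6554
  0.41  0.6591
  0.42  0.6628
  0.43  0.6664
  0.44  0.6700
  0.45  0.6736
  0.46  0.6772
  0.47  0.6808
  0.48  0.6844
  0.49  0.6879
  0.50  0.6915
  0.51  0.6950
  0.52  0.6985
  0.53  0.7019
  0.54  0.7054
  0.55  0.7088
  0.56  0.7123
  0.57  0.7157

σ√T = 0.53·√0.5 = 0.3748
d₁ = [ln(84/78) + (0.04 + 0.53²/2)·0.5] / 0.3748 = [0.0741 + 0.0902] / 0.3748 = 0.4385 ⇒ 0.44
N(d₁) = N(0.44) = 0.6700
Δ_call = N(d₁) = 0.6700

0.6700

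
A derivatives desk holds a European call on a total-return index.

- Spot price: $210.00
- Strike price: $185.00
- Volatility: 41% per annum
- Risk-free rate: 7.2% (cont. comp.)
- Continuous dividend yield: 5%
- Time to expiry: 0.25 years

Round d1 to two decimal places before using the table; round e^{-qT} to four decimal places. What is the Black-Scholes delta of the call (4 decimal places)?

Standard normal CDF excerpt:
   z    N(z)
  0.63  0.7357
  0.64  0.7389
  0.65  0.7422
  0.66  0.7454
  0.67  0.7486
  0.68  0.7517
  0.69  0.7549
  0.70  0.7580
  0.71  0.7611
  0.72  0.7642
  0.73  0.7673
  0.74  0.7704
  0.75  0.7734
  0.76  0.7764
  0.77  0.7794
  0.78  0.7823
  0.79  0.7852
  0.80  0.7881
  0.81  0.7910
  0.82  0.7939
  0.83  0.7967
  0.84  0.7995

σ√T = 0.41·√0.25 = 0.2050
d₁ = [ln(210/185) + (0.072 − 0.05 + 0.41²/2)·0.25] / 0.2050 = [0.1268 + 0.0265] / 0.2050 = 0.7476 → 0.75
N(d₁) = N(0.75) = 0.7734
Δ_call = e^(−qT)·N(d₁) = 0.9876·0.7734 = 0.7638

0.7638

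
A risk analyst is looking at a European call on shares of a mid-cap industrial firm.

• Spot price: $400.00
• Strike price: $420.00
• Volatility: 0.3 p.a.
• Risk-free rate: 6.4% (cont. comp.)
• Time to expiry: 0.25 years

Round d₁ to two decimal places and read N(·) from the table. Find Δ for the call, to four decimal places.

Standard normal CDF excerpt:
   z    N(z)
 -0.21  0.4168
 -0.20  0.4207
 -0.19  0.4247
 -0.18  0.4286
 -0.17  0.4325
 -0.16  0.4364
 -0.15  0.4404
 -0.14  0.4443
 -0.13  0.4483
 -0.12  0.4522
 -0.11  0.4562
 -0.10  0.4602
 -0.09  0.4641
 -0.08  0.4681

σ√T = 0.3 × 0.5000 = 0.1500
d₁ = [ln(400/420) + (0.064 + 0.3²/2)·0.25] / 0.1500 = [-0.0488 + 0.0272] / 0.1500 = -0.1436 which rounds to -0.14
N(d₁) = N(-0.14) = 0.4443
Δ_call = N(d₁) = 0.4443

0.4443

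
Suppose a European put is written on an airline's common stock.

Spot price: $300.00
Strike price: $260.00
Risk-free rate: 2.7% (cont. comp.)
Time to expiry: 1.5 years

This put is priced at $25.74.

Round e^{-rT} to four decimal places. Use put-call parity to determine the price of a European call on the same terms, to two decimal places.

e^(−rT) = e^(−0.027·1.5) = 0.9603
Put-call parity: C − P = S − K·e^(−rT) = 300 − 260·0.9603 = 300 − 249.6780 = 50.3220
C = P + (C − P) = 25.74 + (50.3220) = 76.0620

$76.06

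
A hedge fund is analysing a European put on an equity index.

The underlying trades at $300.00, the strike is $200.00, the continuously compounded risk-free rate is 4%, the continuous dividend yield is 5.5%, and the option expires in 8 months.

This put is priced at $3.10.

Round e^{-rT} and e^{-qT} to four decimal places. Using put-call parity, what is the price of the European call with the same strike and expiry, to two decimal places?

e^(−qT) = e^(−0.055·0.6667) = 0.9640;  e^(−rT) = e^(−0.04·0.6667) = 0.9737
Put-call parity: C − P = S·e^(−qT) − K·e^(−rT) = 300·0.9640 − 200·0.9737 = 289.2000 − 194.7400 = 94.4600
C = P + (C − P) = 3.10 + (94.4600) = 97.5600

$97.56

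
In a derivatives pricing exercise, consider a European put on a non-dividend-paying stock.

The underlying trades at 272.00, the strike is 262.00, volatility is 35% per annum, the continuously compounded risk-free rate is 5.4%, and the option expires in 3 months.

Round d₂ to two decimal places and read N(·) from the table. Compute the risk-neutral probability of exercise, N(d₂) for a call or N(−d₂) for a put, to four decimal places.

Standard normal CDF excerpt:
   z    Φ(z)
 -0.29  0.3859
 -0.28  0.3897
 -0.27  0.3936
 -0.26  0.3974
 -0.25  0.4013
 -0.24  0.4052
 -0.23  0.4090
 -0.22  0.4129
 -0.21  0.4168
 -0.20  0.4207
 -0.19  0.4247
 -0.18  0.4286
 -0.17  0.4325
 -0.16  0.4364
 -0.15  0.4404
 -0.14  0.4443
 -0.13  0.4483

σ√T = 0.35 × 0.5000 = 0.1750
d₁ = [ln(272/262) + (0.054 + ½·0.35²)·0.25] / (σ√T) = (0.0375 + 0.0288) / 0.1750 = 0.3787 which rounds to 0.38
d₂ = 0.3787 − 0.1750 = 0.2037 which rounds to 0.20
Risk-neutral Pr[S_T < K] = N(−d₂) = N(-0.20) = 0.4207

0.4207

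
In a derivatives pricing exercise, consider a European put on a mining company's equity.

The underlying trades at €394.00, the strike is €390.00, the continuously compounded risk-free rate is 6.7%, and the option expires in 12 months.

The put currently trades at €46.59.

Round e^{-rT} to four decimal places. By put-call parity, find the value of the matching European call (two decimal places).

e^(−rT) = e^(−0.067·1) = 0.9352
Put-call parity: C − P = S − K·e^(−rT) = 394 − 390·0.9352 = 394 − 364.7280 = 29.2720
C = P + (C − P) = 46.59 + (29.2720) = 75.8620

€75.86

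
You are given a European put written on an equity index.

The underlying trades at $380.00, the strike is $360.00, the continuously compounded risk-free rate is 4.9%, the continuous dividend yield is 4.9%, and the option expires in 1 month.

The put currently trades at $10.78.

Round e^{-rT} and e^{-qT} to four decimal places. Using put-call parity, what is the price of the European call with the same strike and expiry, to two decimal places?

e^(−qT) = e^(−0.049·0.08333) = 0.9959;  e^(−rT) = e^(−0.049·0.08333) = 0.9959
Put-call parity: C − P = S·e^(−qT) − K·e^(−rT) = 380·0.9959 − 360·0.9959 = 378.4420 − 358.5240 = 19.9180
C = P + (C − P) = 10.78 + (19.9180) = 30.6980

$30.70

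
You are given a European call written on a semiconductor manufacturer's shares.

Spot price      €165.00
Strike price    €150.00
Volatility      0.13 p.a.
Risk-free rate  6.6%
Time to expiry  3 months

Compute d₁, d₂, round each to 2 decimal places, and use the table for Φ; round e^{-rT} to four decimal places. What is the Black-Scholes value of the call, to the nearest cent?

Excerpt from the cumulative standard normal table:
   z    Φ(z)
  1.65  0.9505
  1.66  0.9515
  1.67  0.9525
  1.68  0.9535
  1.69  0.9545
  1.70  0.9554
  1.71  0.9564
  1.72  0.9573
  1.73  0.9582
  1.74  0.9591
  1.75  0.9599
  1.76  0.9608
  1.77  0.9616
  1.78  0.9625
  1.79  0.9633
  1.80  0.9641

σ√T = 0.13 × 0.5000 = 0.0650
ln(S/K) + (r + σ²/2)T = ln(165/150) + (0.066 + 0.13²/2)·0.25 = 0.0953 + 0.0186 = 0.1139
d₁ = 0.1139 / 0.0650 = 1.7527 ⇒ 1.75
d₂ = d₁ − σ√T = 1.7527 − 0.0650 = 1.6877 ⇒ 1.69
e^(−rT) = e^(−0.066·0.25) = 0.9836
N(d₁) = N(1.75) = 0.9599;  N(d₂) = N(1.69) = 0.9545
C = 165·0.9599 − 150·0.9836·0.9545 = 158.3835 − 140.8269 = 17.5566

€17.56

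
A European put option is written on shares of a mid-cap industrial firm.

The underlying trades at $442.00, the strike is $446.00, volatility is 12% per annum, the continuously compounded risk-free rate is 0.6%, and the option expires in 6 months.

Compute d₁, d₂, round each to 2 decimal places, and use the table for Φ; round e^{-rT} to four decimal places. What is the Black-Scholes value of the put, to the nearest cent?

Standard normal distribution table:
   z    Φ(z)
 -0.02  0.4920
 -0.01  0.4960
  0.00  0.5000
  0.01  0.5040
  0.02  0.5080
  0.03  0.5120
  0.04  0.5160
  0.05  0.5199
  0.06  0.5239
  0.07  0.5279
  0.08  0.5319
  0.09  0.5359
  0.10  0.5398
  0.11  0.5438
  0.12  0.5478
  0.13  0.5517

T = 0.5;  σ√T = 0.0849
d₁ = [ln(442/446) + (0.006 + 0.12²/2)·0.5] / 0.0849 = [-0.0090 + 0.0066] / 0.0849 = -0.0284 ≈ -0.03
d₂ = d₁ − σ√T = -0.0284 − 0.0849 = -0.1132 ≈ -0.11
e^(−rT) = e^(−0.006·0.5) = 0.9970
N(−d₂) = N(0.11) = 0.5438;  N(−d₁) = N(0.03) = 0.5120
P = 446·0.9970·0.5438 − 442·0.5120 = 241.8072 − 226.3040 = 15.5032

$15.50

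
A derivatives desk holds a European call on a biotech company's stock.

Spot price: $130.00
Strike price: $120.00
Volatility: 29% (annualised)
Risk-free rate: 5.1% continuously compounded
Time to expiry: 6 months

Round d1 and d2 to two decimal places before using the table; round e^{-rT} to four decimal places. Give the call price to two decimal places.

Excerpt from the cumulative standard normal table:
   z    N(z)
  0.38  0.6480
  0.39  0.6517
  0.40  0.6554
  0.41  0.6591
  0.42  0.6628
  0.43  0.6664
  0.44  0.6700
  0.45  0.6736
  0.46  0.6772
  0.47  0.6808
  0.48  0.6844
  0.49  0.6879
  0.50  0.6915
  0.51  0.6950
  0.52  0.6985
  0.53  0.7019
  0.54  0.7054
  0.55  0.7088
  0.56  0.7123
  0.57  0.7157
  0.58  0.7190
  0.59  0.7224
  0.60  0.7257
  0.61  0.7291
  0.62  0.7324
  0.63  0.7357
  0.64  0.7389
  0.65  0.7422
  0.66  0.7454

σ√T = 0.29 × 0.7071 = 0.2051
d₁ = [ln(130/120) + (0.051 + 0.29²/2)·0.5] / 0.2051 = [0.0800 + 0.0465] / 0.2051 = 0.6172 ⇒ 0.62
d₂ = d₁ − σ√T = 0.6172 − 0.2051 = 0.4122 ⇒ 0.41
exp(−rT) = exp(−0.051·0.5) = 0.9748
N(d₁) = N(0.62) = 0.7324;  N(d₂) = N(0.41) = 0.6591
C = 130·0.7324 − 120·0.9748·0.6591 = 95.2120 − 77.0989 = 18.1131

$18.11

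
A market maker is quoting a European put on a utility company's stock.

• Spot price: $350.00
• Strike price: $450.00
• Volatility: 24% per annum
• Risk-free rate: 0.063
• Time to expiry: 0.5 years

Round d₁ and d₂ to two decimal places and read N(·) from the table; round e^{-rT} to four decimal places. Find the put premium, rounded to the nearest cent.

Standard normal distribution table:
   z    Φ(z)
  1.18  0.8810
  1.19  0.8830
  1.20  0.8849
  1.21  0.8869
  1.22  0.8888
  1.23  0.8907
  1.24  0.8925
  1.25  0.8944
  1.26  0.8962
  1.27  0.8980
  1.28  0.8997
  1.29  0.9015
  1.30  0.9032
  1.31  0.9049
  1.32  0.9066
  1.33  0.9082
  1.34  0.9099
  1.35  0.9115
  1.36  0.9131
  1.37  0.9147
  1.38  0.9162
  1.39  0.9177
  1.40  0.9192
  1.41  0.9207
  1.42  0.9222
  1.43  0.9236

$89.09

σ√T = 0.24·√0.5 = 0.1697
ln(S/K) + (r + σ²/2)T = ln(350/450) + (0.063 + 0.24²/2)·0.5 = -0.2513 + 0.0459 = -0.2054
d₁ = -0.2054 / 0.1697 = -1.2104 which rounds to -1.21
d₂ = d₁ − σ√T = -1.2104 − 0.1697 = -1.3801 which rounds to -1.38
e^(−rT) = e^(−0.063·0.5) = 0.9690
N(−d₂) = N(1.38) = 0.9162;  N(−d₁) = N(1.21) = 0.8869
P = 450·0.9690·0.9162 − 350·0.8869 = 399.5090 − 310.4150 = 89.0940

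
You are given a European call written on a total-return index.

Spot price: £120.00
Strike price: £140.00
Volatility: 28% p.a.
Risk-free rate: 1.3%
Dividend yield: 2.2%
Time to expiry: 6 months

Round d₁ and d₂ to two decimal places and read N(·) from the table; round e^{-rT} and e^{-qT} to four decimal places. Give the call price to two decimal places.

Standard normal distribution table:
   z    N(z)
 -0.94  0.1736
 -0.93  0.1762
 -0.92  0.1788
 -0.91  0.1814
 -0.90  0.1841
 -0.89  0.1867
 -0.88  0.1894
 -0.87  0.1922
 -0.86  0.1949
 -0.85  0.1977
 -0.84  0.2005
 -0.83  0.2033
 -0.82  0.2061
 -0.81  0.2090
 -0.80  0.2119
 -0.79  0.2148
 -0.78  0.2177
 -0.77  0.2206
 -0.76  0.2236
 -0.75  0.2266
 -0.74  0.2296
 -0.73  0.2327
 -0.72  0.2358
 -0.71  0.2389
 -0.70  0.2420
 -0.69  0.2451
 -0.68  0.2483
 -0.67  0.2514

T = 0.5;  σ√T = 0.1980
d₁ = [ln(120/140) + (0.013 − 0.022 + ½·0.28²)·0.5] / (σ√T) = (-0.1542 + 0.0151) / 0.1980 = -0.7023 which rounds to -0.70
d₂ = -0.7023 − 0.1980 = -0.9003 which rounds to -0.90
exp(−qT) = exp(−0.022·0.5) = 0.9891;  exp(−rT) = exp(−0.013·0.5) = 0.9935
N(d₁) = N(-0.70) = 0.2420;  N(d₂) = N(-0.90) = 0.1841
C = 120·0.9891·0.2420 − 140·0.9935·0.1841 = 28.7235 − 25.6065 = 3.1170

£3.12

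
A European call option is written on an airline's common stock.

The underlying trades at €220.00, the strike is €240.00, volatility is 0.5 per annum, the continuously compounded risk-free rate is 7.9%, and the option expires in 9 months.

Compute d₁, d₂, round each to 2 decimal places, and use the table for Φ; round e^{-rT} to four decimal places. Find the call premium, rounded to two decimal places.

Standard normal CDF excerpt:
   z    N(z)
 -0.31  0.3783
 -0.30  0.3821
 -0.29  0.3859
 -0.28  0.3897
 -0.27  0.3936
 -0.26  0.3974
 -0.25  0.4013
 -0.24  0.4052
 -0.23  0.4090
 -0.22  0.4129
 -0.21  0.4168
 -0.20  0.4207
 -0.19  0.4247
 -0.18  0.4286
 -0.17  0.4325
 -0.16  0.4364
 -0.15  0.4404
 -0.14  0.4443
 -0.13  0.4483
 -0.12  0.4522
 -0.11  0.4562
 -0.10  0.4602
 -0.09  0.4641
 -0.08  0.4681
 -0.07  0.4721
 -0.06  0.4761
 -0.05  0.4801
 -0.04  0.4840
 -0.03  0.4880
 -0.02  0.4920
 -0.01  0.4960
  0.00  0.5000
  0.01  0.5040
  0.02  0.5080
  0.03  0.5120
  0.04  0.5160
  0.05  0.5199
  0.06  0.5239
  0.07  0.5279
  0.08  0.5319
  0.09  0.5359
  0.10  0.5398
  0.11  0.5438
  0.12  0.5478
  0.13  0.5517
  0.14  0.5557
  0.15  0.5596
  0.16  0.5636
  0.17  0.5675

σ√T = 0.5·√0.75 = 0.4330
d₁ = [ln(220/240) + (0.079 + 0.5²/2)·0.75] / 0.4330 = [-0.0870 + 0.1530] / 0.4330 = 0.1524 ⇒ 0.15
d₂ = d₁ − σ√T = 0.1524 − 0.4330 = -0.2806 ⇒ -0.28
exp(−rT) = exp(−0.079·0.75) = 0.9425
C = 220·N(0.15) − 240·0.9425·N(-0.28) = 220·0.5596 − 240·0.9425·0.3897 = 123.1120 − 88.1501 = 34.9619

€34.96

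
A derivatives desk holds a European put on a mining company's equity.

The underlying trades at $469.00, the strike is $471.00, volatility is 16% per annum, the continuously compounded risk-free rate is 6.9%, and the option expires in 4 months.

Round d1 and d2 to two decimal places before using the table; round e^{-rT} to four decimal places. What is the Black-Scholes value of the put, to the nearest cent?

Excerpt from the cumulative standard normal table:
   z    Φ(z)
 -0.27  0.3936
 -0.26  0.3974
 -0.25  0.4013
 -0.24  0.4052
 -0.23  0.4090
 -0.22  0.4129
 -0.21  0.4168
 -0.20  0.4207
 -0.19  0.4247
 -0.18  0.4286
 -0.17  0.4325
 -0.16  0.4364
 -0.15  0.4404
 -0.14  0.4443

σ√T = 0.16 × 0.5774 = 0.0924
d₁ = [ln(469/471) + (0.069 + 0.16²/2)·0.3333] / 0.0924 = [-0.0043 + 0.0273] / 0.0924 = 0.2491 ≈ 0.25
d₂ = d₁ − σ√T = 0.2491 − 0.0924 = 0.1567 ≈ 0.16
e^(−rT) = e^(−0.069·0.3333) = 0.9773
N(−d₂) = N(-0.16) = 0.4364;  N(−d₁) = N(-0.25) = 0.4013
P = 471·0.9773·0.4364 − 469·0.4013 = 200.8785 − 188.2097 = 12.6688

$12.67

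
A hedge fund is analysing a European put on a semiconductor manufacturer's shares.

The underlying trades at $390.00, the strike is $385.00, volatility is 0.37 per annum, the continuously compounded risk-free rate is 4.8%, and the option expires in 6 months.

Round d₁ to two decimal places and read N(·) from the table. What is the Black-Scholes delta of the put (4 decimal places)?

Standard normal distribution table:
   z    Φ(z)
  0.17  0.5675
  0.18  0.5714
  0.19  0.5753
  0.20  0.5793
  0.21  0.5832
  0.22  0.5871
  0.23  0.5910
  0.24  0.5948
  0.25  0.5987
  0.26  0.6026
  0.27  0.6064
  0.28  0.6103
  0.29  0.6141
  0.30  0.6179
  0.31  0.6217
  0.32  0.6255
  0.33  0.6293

σ√T = 0.37 × 0.7071 = 0.2616
d₁ = [ln(390/385) + (0.048 + ½·0.37²)·0.5] / (σ√T) = (0.0129 + 0.0582) / 0.2616 = 0.2719 which rounds to 0.27
N(d₁) = N(0.27) = 0.6064
Δ_put = N(d₁) − 1 = 0.6064 − 1 = -0.3936

-0.3936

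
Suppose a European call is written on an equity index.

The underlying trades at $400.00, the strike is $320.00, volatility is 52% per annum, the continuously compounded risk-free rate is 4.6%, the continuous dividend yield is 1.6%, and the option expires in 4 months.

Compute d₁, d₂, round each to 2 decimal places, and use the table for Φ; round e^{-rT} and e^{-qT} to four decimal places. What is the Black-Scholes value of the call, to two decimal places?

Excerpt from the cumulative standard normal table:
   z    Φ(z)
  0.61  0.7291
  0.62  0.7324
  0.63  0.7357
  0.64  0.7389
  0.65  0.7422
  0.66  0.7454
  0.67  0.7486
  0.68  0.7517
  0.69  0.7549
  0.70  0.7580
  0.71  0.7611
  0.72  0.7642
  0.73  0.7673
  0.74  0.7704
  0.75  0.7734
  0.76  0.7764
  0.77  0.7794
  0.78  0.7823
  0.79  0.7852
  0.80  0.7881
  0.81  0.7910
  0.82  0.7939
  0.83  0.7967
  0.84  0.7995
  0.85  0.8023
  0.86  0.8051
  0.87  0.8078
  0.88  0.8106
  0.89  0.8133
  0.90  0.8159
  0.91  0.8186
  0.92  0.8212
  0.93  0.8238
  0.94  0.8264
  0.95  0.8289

σ√T = 0.52·√0.3333 = 0.3002
ln(S/K) + (r − q + σ²/2)T = ln(400/320) + (0.046 − 0.016 + 0.52²/2)·0.3333 = 0.2231 + 0.0551 = 0.2782
d₁ = 0.2782 / 0.3002 = 0.9267 ≈ 0.93
d₂ = d₁ − σ√T = 0.9267 − 0.3002 = 0.6265 ≈ 0.63
e^(−qT) = e^(−0.016·0.3333) = 0.9947;  e^(−rT) = e^(−0.046·0.3333) = 0.9848
N(d₁) = N(0.93) = 0.8238;  N(d₂) = N(0.63) = 0.7357
C = 400·0.9947·0.8238 − 320·0.9848·0.7357 = 327.7735 − 231.8456 = 95.9280

$95.93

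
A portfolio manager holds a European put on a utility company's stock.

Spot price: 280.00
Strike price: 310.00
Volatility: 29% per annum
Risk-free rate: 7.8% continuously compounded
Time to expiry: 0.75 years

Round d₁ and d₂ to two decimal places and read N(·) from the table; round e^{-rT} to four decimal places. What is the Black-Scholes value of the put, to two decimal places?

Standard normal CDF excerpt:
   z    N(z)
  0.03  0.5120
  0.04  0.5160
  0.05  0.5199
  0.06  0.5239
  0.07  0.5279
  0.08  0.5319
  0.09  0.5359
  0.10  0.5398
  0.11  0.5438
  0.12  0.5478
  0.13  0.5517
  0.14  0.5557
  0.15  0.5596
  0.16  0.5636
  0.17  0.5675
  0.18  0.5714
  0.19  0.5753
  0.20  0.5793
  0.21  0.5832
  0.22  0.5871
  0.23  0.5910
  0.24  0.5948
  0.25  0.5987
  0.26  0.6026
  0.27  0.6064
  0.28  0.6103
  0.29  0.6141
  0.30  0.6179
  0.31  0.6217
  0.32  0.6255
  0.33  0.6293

σ√T = 0.29·√0.75 = 0.2511
ln(S/K) + (r + σ²/2)T = ln(280/310) + (0.078 + 0.29²/2)·0.75 = -0.1018 + 0.0900 = -0.0117
d₁ = -0.0117 / 0.2511 = -0.0468 → -0.05
d₂ = d₁ − σ√T = -0.0468 − 0.2511 = -0.2979 → -0.30
exp(−rT) = exp(−0.078·0.75) = 0.9432
N(−d₂) = N(0.30) = 0.6179;  N(−d₁) = N(0.05) = 0.5199
P = 310·0.9432·0.6179 − 280·0.5199 = 180.6690 − 145.5720 = 35.0970

35.10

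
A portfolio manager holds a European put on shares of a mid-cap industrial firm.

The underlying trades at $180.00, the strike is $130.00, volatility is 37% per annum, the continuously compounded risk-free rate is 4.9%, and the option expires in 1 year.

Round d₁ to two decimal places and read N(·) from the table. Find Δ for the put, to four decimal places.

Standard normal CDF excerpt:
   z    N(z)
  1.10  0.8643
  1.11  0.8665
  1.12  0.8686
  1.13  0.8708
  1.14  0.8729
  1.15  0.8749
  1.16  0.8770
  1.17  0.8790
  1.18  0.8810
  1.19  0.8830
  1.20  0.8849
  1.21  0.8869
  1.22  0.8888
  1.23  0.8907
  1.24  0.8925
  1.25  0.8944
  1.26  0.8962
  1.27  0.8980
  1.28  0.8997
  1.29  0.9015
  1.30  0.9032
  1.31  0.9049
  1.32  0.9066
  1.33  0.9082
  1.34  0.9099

σ√T = 0.37·√1 = 0.3700
ln(S/K) + (r + σ²/2)T = ln(180/130) + (0.049 + 0.37²/2)·1 = 0.3254 + 0.1174 = 0.4429
d₁ = 0.4429 / 0.3700 = 1.1970 ≈ 1.20
N(d₁) = N(1.20) = 0.8849
Δ_put = N(d₁) − 1 = 0.8849 − 1 = -0.1151

-0.1151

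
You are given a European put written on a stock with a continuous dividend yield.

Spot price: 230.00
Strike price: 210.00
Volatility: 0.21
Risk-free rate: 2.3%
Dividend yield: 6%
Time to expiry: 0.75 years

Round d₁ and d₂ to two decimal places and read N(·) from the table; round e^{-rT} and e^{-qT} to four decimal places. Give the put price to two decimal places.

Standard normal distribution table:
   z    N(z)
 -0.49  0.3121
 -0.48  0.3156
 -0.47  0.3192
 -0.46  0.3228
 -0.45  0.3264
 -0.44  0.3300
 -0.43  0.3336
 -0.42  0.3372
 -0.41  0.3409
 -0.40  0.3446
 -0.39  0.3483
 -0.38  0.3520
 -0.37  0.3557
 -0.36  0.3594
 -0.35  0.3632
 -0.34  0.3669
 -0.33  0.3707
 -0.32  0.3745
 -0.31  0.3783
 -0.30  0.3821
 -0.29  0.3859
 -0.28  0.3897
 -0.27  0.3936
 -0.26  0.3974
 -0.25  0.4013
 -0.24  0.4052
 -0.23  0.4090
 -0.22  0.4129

σ√T = 0.21 × 0.8660 = 0.1819
d₁ = [ln(230/210) + (0.023 − 0.06 + 0.21²/2)·0.75] / 0.1819 = [0.0910 − 0.0112] / 0.1819 = 0.4386 ⇒ 0.44
d₂ = d₁ − σ√T = 0.4386 − 0.1819 = 0.2567 ⇒ 0.26
exp(−qT) = exp(−0.06·0.75) = 0.9560;  exp(−rT) = exp(−0.023·0.75) = 0.9829
P = 210·0.9829·N(-0.26) − 230·0.9560·N(-0.44) = 210·0.9829·0.3974 − 230·0.9560·0.3300 = 82.0269 − 72.5604 = 9.4665

9.47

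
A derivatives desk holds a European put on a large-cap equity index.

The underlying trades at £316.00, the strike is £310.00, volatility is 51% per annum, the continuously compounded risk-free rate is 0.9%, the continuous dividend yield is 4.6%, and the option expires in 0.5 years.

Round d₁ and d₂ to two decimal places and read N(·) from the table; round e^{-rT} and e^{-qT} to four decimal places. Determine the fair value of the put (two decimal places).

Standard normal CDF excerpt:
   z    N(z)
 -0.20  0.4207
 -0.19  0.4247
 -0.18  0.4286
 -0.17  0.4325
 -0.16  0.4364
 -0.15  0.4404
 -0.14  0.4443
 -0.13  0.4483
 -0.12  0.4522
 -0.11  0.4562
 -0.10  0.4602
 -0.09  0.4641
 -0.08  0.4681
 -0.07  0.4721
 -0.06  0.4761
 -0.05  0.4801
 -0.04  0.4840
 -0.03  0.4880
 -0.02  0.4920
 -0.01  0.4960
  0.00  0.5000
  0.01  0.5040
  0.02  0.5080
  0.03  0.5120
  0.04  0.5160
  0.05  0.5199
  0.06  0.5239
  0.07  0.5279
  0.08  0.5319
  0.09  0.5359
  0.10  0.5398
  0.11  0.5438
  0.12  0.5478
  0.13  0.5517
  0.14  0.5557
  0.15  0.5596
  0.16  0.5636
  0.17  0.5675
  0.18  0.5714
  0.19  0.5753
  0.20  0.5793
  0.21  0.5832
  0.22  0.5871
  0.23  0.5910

£43.97

σ√T = 0.51·√0.5 = 0.3606
d₁ = [ln(316/310) + (0.009 − 0.046 + 0.51²/2)·0.5] / 0.3606 = [0.0192 + 0.0465] / 0.3606 = 0.1822 ⇒ 0.18
d₂ = d₁ − σ√T = 0.1822 − 0.3606 = -0.1785 ⇒ -0.18
exp(−qT) = exp(−0.046·0.5) = 0.9773;  exp(−rT) = exp(−0.009·0.5) = 0.9955
N(−d₂) = N(0.18) = 0.5714;  N(−d₁) = N(-0.18) = 0.4286
P = 310·0.9955·0.5714 − 316·0.9773·0.4286 = 176.3369 − 132.3632 = 43.9737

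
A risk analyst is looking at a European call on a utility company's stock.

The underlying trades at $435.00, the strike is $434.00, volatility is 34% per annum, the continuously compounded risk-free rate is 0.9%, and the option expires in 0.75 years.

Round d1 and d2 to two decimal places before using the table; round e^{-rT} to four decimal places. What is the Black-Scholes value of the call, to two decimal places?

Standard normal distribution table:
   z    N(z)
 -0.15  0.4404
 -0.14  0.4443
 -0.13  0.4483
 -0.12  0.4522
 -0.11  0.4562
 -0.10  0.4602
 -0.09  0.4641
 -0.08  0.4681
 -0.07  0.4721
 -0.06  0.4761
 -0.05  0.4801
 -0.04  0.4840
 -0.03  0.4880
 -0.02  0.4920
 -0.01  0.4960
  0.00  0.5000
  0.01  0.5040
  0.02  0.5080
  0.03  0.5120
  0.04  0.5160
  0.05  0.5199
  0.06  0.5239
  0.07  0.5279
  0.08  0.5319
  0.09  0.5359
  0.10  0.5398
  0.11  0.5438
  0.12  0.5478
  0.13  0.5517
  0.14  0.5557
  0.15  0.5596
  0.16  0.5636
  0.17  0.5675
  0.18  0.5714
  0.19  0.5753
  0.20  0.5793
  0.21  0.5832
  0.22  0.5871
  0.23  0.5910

T = 0.75;  σ√T = 0.2944
d₁ = [ln(435/434) + (0.009 + ½·0.34²)·0.75] / (σ√T) = (0.0023 + 0.0501) / 0.2944 = 0.1780 which rounds to 0.18
d₂ = 0.1780 − 0.2944 = -0.1165 which rounds to -0.12
exp(−rT) = exp(−0.009·0.75) = 0.9933
N(d₁) = N(0.18) = 0.5714;  N(d₂) = N(-0.12) = 0.4522
C = 435·0.5714 − 434·0.9933·0.4522 = 248.5590 − 194.9399 = 53.6191

$53.62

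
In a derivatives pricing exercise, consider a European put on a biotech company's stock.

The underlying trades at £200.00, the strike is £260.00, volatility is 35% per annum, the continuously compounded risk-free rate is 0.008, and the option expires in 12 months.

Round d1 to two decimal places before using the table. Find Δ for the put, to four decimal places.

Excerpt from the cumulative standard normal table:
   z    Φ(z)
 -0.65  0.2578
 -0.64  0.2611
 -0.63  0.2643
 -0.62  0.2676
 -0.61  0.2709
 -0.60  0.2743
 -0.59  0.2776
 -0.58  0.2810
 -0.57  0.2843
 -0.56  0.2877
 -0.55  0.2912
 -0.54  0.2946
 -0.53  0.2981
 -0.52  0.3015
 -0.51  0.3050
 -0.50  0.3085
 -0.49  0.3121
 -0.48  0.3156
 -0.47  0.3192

σ√T = 0.35 × 1.0000 = 0.3500
d₁ = [ln(200/260) + (0.008 + 0.35²/2)·1] / 0.3500 = [-0.2624 + 0.0692] / 0.3500 = -0.5518 → -0.55
N(d₁) = N(-0.55) = 0.2912
Δ_put = N(d₁) − 1 = 0.2912 − 1 = -0.7088

-0.7088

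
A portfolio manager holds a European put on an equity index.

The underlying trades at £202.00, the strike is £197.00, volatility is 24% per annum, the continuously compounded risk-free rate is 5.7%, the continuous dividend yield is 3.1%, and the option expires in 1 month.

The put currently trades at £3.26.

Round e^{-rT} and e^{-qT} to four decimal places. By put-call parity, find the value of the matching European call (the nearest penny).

£8.66

exp(−qT) = exp(−0.031·0.08333) = 0.9974;  exp(−rT) = exp(−0.057·0.08333) = 0.9953
Put-call parity: C − P = S·e^(−qT) − K·e^(−rT) = 202·0.9974 − 197·0.9953 = 201.4748 − 196.0741 = 5.4007
C = P + (C − P) = 3.26 + (5.4007) = 8.6607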